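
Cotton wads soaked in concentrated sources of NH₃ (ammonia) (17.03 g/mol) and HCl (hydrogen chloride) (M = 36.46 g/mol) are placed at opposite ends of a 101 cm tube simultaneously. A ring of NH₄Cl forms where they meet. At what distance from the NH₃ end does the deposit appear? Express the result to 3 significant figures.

Distances travelled in equal time are proportional to diffusion rates, so d_NH₃/d_HCl = √(M_HCl/M_NH₃) = √(36.46/17.03) = 1.463.
With d_NH₃ + d_HCl = 101 cm, d_HCl = 101/(1 + 1.463) = 41.00 cm.
d_NH₃ = 101 − 41.00 = 60.0 cm.

60.0 cm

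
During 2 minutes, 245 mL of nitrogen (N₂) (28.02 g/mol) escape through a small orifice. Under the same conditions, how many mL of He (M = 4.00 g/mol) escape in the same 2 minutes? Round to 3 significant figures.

By Graham's law, rate_He/rate_N₂ = √(M_N₂/M_He) = √(28.02/4.00) = √7.005 = 2.647.
So the volume for He is 245 × 2.647 = 648 mL.

648 mL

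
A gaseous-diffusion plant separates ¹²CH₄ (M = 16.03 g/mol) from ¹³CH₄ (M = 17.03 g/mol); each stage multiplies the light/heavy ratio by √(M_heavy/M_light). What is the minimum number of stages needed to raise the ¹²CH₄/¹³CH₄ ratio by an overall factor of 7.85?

Per stage α = (17.03/16.03)^(1/2) = 1.06238^0.5, giving ln α = 0.03026.
Need α^N ≥ 7.85 ⇒ N ≥ ln(7.85) / ln α = 2.061 / 0.03026 = 68.10.
Minimum whole number of stages: N = 69.

69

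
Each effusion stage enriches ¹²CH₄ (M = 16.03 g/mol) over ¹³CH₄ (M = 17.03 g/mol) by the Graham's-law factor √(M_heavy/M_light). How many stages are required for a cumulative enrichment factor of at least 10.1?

Per stage α = (17.03/16.03)^(1/2) = 1.06238^0.5, giving ln α = 0.03026.
Need α^N ≥ 10.1 ⇒ N ≥ ln(10.1) / ln α = 2.313 / 0.03026 = 76.43.
So at least 77 stages are needed.

77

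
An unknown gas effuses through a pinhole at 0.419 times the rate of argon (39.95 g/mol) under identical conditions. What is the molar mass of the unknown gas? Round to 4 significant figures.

227.6 g/mol

From Graham's law, rate_X/rate_Ar = √(M_Ar/M_X).
0.419 = √(39.95/M_X)
M_X = 39.95 / 0.419² = 39.95 / 0.1756 = 227.6 g/mol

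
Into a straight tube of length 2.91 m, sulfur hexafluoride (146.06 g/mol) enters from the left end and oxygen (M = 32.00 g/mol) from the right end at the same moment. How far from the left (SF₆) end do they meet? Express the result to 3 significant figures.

In equal time, each gas travels a distance ∝ its rate ∝ 1/√M, so d_SF₆/d_O₂ = √(M_O₂/M_SF₆) = √(32.00/146.06) = 0.4681.
With d_SF₆ + d_O₂ = 2.91 m, d_O₂ = 2.91/(1 + 0.4681) = 1.982 m.
d_SF₆ = 2.91 − 1.982 = 0.928 m.

0.928 m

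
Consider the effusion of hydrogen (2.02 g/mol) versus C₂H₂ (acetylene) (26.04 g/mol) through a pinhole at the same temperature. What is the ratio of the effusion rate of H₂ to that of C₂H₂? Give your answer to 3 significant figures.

3.59

Using Graham's law: rate_H₂/rate_C₂H₂ = √(M_C₂H₂/M_H₂) = √(26.04/2.02) = √12.89 = 3.59.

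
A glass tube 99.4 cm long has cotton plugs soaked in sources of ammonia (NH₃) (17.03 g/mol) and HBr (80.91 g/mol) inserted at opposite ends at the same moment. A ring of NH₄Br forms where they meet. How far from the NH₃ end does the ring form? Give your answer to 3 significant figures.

68.1 cm

In equal time, each gas travels a distance ∝ its rate ∝ 1/√M, so d_NH₃/d_HBr = √(M_HBr/M_NH₃) = √(80.91/17.03) = 2.180.
With d_NH₃ + d_HBr = 99.4 cm, d_HBr = 99.4/(1 + 2.180) = 31.26 cm.
d_NH₃ = 99.4 − 31.26 = 68.1 cm.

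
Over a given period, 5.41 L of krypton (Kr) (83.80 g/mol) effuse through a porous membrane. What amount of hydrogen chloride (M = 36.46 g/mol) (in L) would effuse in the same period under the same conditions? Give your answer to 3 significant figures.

8.20 L

From Graham's law, rate_HCl/rate_Kr = √(M_Kr/M_HCl) = √(83.80/36.46) = √2.298 = 1.516.
So the volume for HCl is 5.41 × 1.516 = 8.20 L.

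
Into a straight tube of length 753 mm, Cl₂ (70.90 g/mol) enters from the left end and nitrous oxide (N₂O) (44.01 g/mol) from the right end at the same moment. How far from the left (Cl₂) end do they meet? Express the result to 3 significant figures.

332 mm

Graham's law gives d_Cl₂/d_N₂O = rate_Cl₂/rate_N₂O = √(M_N₂O/M_Cl₂) = √(44.01/70.90) = 0.7879.
With d_Cl₂ + d_N₂O = 753 mm, d_N₂O = 753/(1 + 0.7879) = 421.2 mm.
d_Cl₂ = 753 − 421.2 = 332 mm.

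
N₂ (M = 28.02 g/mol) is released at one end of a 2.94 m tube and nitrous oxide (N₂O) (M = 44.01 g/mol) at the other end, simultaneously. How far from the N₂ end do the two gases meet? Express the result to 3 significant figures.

The fronts meet when d_N₂ + d_N₂O = L with d_N₂/d_N₂O = √(M_N₂O/M_N₂) (Graham's law). Here √(M_N₂O/M_N₂) = √(44.01/28.02) = 1.253.
With d_N₂ + d_N₂O = 2.94 m, d_N₂O = 2.94/(1 + 1.253) = 1.305 m.
d_N₂ = 2.94 − 1.305 = 1.64 m.

1.64 m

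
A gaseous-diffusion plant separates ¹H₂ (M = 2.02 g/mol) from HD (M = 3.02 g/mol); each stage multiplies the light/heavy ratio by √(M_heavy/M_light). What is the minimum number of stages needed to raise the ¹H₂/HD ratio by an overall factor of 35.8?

18

With α = √(3.02/2.02) per stage, ln α = ½ ln(1.49505) = 0.2011.
Need α^N ≥ 35.8 ⇒ N ≥ ln(35.8) / ln α = 3.578 / 0.2011 = 17.79.
So at least 18 stages are needed.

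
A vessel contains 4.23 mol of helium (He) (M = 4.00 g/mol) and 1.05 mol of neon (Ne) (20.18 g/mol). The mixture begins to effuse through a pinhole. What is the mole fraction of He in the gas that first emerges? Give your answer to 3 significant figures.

The effusion rate of species i is ∝ p_i/√M_i ∝ n_i/√M_i.
Mole fraction of He in the effusate = (n_He/√M_He) / (n_He/√M_He + n_Ne/√M_Ne)
= (4.23/√4.00) / (4.23/√4.00 + 1.05/√20.18) = 2.115/(2.115 + 0.2337) = 0.900.

0.900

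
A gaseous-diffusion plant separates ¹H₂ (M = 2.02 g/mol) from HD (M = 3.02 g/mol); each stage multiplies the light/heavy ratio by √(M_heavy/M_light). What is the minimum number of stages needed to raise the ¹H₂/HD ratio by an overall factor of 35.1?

18

Single-stage factor α = √(3.02/2.02), so ln α = ½ ln(1.49505) = 0.2011.
Need α^N ≥ 35.1 ⇒ N ≥ ln(35.1) / ln α = 3.558 / 0.2011 = 17.70.
Minimum whole number of stages: N = 18.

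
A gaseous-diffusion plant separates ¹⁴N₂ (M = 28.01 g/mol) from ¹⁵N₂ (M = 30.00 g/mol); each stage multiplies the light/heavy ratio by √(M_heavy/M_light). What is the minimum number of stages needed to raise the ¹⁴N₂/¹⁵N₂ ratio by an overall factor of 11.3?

71

Single-stage factor α = √(30.00/28.01), so ln α = ½ ln(1.07105) = 0.03432.
Need α^N ≥ 11.3 ⇒ N ≥ ln(11.3) / ln α = 2.425 / 0.03432 = 70.66.
Rounding up, N = 71 stages.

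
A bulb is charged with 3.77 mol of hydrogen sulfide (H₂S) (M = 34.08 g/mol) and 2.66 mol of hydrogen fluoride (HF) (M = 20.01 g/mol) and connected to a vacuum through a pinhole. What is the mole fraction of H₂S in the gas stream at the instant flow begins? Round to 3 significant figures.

0.521

Effusion rate of each component ∝ n_i/√M_i (partial pressure × 1/√M).
Mole fraction of H₂S in the effusate = (n_H₂S/√M_H₂S) / (n_H₂S/√M_H₂S + n_HF/√M_HF)
= (3.77/√34.08) / (3.77/√34.08 + 2.66/√20.01) = 0.6458/(0.6458 + 0.5946) = 0.521.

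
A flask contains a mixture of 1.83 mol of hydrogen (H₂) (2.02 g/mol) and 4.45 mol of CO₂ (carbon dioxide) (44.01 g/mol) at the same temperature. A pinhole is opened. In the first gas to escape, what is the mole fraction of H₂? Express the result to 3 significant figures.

0.657

Rate_i ∝ x_i/√M_i (Graham's law weighted by mole fraction), so the effusate composition follows n_i/√M_i.
So x_H₂ in the escaping gas = (n_H₂/√M_H₂) / Σ(n_i/√M_i)
= (1.83/√2.02) / (1.83/√2.02 + 4.45/√44.01) = 1.288/(1.288 + 0.6708) = 0.657.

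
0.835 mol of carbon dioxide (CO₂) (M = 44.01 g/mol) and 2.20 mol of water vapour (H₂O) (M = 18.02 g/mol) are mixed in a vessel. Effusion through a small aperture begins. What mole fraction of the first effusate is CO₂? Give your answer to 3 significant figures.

Effusion rate of each component ∝ n_i/√M_i (partial pressure × 1/√M).
Mole fraction of CO₂ in the effusate = (n_CO₂/√M_CO₂) / (n_CO₂/√M_CO₂ + n_H₂O/√M_H₂O)
= (0.835/√44.01) / (0.835/√44.01 + 2.20/√18.02) = 0.1259/(0.1259 + 0.5183) = 0.195.

0.195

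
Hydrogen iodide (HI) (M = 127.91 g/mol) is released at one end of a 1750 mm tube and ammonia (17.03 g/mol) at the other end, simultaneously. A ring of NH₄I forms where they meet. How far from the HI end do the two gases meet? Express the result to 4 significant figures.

The fronts meet when d_HI + d_NH₃ = L with d_HI/d_NH₃ = √(M_NH₃/M_HI) (Graham's law). Here √(M_NH₃/M_HI) = √(17.03/127.91) = 0.3649.
With d_HI + d_NH₃ = 1750 mm, d_NH₃ = 1750/(1 + 0.3649) = 1282 mm.
d_HI = 1750 − 1282 = 467.8 mm.

467.8 mm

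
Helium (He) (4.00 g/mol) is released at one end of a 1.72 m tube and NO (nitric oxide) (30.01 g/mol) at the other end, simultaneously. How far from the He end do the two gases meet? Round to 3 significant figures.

Graham's law gives d_He/d_NO = rate_He/rate_NO = √(M_NO/M_He) = √(30.01/4.00) = 2.739.
With d_He + d_NO = 1.72 m, d_NO = 1.72/(1 + 2.739) = 0.4600 m.
d_He = 1.72 − 0.4600 = 1.26 m.

1.26 m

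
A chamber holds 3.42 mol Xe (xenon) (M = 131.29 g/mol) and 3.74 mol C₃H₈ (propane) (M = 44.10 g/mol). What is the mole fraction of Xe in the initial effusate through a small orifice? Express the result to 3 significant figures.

The effusion rate of species i is ∝ p_i/√M_i ∝ n_i/√M_i.
Mole fraction of Xe in the effusate = (n_Xe/√M_Xe) / (n_Xe/√M_Xe + n_C₃H₈/√M_C₃H₈)
= (3.42/√131.29) / (3.42/√131.29 + 3.74/√44.10) = 0.2985/(0.2985 + 0.5632) = 0.346.

0.346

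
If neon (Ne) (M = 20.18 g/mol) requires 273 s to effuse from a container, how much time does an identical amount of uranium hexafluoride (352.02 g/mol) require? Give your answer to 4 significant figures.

1140 s

From Graham's law, t_UF₆/t_Ne = √(M_UF₆/M_Ne) = √(352.02/20.18) = √17.44 = 4.177.
So the time for UF₆ is 273 × 4.177 = 1140 s.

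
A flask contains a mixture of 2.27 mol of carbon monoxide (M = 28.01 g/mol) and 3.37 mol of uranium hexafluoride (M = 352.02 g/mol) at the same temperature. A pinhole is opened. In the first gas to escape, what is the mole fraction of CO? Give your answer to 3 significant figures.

0.705

The effusion rate of species i is ∝ p_i/√M_i ∝ n_i/√M_i.
x_CO(eff) = (n_CO/√M_CO) / (n_CO/√M_CO + n_UF₆/√M_UF₆)
= (2.27/√28.01) / (2.27/√28.01 + 3.37/√352.02) = 0.4289/(0.4289 + 0.1796) = 0.705.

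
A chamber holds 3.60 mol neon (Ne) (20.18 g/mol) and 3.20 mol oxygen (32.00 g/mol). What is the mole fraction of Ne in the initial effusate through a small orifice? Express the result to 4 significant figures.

Each component's effusion rate ∝ (its partial pressure)·(1/√M) ∝ n_i/√M_i.
Mole fraction of Ne in the effusate = (n_Ne/√M_Ne) / (n_Ne/√M_Ne + n_O₂/√M_O₂)
= (3.60/√20.18) / (3.60/√20.18 + 3.20/√32.00) = 0.8014/(0.8014 + 0.5657) = 0.5862.

0.5862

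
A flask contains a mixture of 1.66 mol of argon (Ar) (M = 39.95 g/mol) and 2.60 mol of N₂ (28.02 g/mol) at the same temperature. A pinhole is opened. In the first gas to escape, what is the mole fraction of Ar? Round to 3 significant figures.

0.348

Rate_i ∝ x_i/√M_i (Graham's law weighted by mole fraction), so the effusate composition follows n_i/√M_i.
So x_Ar in the escaping gas = (n_Ar/√M_Ar) / Σ(n_i/√M_i)
= (1.66/√39.95) / (1.66/√39.95 + 2.60/√28.02) = 0.2626/(0.2626 + 0.4912) = 0.348.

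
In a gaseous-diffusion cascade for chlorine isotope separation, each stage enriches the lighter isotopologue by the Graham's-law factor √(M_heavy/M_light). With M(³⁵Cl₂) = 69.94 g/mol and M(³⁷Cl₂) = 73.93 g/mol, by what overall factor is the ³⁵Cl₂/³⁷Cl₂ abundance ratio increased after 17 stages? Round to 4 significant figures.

1.603

The single-stage factor is √(M_heavy/M_light), so 17 stages give [√(73.93/69.94)]^17 = (73.93/69.94)^(17/2).
= 1.05705^(17/2) = 1.603.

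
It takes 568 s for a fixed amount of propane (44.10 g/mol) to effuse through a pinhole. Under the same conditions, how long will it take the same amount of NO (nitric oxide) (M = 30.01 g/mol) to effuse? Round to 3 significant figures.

469 s

From Graham's law, t_NO/t_C₃H₈ = √(M_NO/M_C₃H₈) = √(30.01/44.10) = √0.6805 = 0.8249.
So the time for NO is 568 × 0.8249 = 469 s.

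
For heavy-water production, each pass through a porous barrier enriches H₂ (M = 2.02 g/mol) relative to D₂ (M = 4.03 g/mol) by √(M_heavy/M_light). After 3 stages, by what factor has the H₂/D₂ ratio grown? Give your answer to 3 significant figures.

Overall factor = α^3 with α = √(4.03/2.02), i.e. (4.03/2.02)^(3/2).
= 1.99505^(3/2) = 2.82.

2.82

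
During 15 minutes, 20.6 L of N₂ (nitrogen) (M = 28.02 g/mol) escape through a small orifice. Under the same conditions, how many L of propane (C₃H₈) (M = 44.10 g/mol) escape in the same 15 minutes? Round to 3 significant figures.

Using Graham's law: rate_C₃H₈/rate_N₂ = √(M_N₂/M_C₃H₈) = √(28.02/44.10) = √0.6354 = 0.7971.
So the volume for C₃H₈ is 20.6 × 0.7971 = 16.4 L.

16.4 L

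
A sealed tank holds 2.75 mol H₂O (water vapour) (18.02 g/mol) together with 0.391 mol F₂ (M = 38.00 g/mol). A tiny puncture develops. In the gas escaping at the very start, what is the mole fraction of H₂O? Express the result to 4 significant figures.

Rate_i ∝ x_i/√M_i (Graham's law weighted by mole fraction), so the effusate composition follows n_i/√M_i.
x_H₂O(eff) = (n_H₂O/√M_H₂O) / (n_H₂O/√M_H₂O + n_F₂/√M_F₂)
= (2.75/√18.02) / (2.75/√18.02 + 0.391/√38.00) = 0.6478/(0.6478 + 0.06343) = 0.9108.

0.9108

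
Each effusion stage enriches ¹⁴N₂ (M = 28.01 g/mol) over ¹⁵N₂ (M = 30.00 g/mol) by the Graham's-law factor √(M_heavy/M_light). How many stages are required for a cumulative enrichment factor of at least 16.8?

83

Single-stage factor α = √(30.00/28.01), so ln α = ½ ln(1.07105) = 0.03432.
Need α^N ≥ 16.8 ⇒ N ≥ ln(16.8) / ln α = 2.821 / 0.03432 = 82.21.
So at least 83 stages are needed.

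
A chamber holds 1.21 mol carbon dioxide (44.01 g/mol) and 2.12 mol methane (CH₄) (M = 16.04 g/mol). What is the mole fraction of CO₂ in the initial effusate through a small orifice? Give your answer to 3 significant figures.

Effusion rate of each component ∝ n_i/√M_i (partial pressure × 1/√M).
Mole fraction of CO₂ in the effusate = (n_CO₂/√M_CO₂) / (n_CO₂/√M_CO₂ + n_CH₄/√M_CH₄)
= (1.21/√44.01) / (1.21/√44.01 + 2.12/√16.04) = 0.1824/(0.1824 + 0.5293) = 0.256.

0.256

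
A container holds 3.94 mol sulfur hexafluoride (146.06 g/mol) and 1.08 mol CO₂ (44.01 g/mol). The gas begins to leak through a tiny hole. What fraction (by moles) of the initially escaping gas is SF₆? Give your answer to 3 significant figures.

0.667

Effusion rate of each component ∝ n_i/√M_i (partial pressure × 1/√M).
x_SF₆(eff) = (n_SF₆/√M_SF₆) / (n_SF₆/√M_SF₆ + n_CO₂/√M_CO₂)
= (3.94/√146.06) / (3.94/√146.06 + 1.08/√44.01) = 0.3260/(0.3260 + 0.1628) = 0.667.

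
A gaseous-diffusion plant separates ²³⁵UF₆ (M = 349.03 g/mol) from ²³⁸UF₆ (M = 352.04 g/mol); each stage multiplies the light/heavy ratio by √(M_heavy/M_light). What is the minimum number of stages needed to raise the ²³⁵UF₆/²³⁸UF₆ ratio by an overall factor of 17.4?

666

With α = √(352.04/349.03) per stage, ln α = ½ ln(1.00862) = 0.004293.
Need α^N ≥ 17.4 ⇒ N ≥ ln(17.4) / ln α = 2.856 / 0.004293 = 665.31.
So at least 666 stages are needed.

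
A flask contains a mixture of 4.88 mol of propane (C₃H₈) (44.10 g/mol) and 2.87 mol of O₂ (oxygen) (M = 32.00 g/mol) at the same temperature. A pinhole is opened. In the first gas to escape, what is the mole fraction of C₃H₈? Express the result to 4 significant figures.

Each component's effusion rate ∝ (its partial pressure)·(1/√M) ∝ n_i/√M_i.
Mole fraction of C₃H₈ in the effusate = (n_C₃H₈/√M_C₃H₈) / (n_C₃H₈/√M_C₃H₈ + n_O₂/√M_O₂)
= (4.88/√44.10) / (4.88/√44.10 + 2.87/√32.00) = 0.7349/(0.7349 + 0.5073) = 0.5916.

0.5916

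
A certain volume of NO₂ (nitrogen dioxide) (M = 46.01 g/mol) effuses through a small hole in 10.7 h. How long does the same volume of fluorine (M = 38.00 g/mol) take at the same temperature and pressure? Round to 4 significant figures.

From Graham's law, t_F₂/t_NO₂ = √(M_F₂/M_NO₂) = √(38.00/46.01) = √0.8259 = 0.9088.
So the time for F₂ is 10.7 × 0.9088 = 9.724 h.

9.724 h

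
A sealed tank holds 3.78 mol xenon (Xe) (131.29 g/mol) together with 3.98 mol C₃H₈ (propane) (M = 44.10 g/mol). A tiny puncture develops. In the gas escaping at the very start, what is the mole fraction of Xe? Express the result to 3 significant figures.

0.355

Effusion rate of each component ∝ n_i/√M_i (partial pressure × 1/√M).
x_Xe(eff) = (n_Xe/√M_Xe) / (n_Xe/√M_Xe + n_C₃H₈/√M_C₃H₈)
= (3.78/√131.29) / (3.78/√131.29 + 3.98/√44.10) = 0.3299/(0.3299 + 0.5993) = 0.355.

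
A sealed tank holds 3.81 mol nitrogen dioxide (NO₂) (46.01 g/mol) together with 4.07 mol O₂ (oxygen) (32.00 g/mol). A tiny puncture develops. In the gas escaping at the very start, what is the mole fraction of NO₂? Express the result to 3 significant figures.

Effusion rate of each component ∝ n_i/√M_i (partial pressure × 1/√M).
So x_NO₂ in the escaping gas = (n_NO₂/√M_NO₂) / Σ(n_i/√M_i)
= (3.81/√46.01) / (3.81/√46.01 + 4.07/√32.00) = 0.5617/(0.5617 + 0.7195) = 0.438.

0.438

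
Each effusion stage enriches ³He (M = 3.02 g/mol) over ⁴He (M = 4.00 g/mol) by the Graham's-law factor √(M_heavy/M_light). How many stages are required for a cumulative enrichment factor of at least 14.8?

20

With α = √(4.00/3.02) per stage, ln α = ½ ln(1.32450) = 0.1405.
Need α^N ≥ 14.8 ⇒ N ≥ ln(14.8) / ln α = 2.695 / 0.1405 = 19.18.
Rounding up, N = 20 stages.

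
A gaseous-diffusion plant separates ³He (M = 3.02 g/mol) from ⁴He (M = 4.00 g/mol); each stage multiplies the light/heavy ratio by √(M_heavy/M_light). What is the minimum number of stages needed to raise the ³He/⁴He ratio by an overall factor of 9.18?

16

Single-stage factor α = √(4.00/3.02), so ln α = ½ ln(1.32450) = 0.1405.
Need α^N ≥ 9.18 ⇒ N ≥ ln(9.18) / ln α = 2.217 / 0.1405 = 15.78.
So at least 16 stages are needed.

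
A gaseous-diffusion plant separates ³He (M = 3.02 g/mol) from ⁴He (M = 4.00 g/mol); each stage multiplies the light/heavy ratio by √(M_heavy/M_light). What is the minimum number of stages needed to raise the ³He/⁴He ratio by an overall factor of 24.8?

Single-stage factor α = √(4.00/3.02), so ln α = ½ ln(1.32450) = 0.1405.
Need α^N ≥ 24.8 ⇒ N ≥ ln(24.8) / ln α = 3.211 / 0.1405 = 22.85.
Minimum whole number of stages: N = 23.

23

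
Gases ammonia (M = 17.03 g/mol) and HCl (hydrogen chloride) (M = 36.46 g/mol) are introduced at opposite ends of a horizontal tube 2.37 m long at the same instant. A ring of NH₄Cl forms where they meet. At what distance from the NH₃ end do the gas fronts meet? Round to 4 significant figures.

1.408 m

In equal time, each gas travels a distance ∝ its rate ∝ 1/√M, so d_NH₃/d_HCl = √(M_HCl/M_NH₃) = √(36.46/17.03) = 1.463.
With d_NH₃ + d_HCl = 2.37 m, d_HCl = 2.37/(1 + 1.463) = 0.9622 m.
d_NH₃ = 2.37 − 0.9622 = 1.408 m.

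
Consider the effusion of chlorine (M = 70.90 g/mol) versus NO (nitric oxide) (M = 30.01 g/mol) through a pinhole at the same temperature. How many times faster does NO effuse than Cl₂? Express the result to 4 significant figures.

Graham's law gives rate_NO/rate_Cl₂ = √(M_Cl₂/M_NO) = √(70.90/30.01) = √2.363 = 1.537.

1.537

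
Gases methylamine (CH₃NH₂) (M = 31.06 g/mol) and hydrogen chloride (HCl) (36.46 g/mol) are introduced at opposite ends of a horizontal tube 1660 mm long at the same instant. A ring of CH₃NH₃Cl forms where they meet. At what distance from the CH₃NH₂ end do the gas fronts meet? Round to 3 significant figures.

Distances travelled in equal time are proportional to diffusion rates, so d_CH₃NH₂/d_HCl = √(M_HCl/M_CH₃NH₂) = √(36.46/31.06) = 1.083.
With d_CH₃NH₂ + d_HCl = 1660 mm, d_HCl = 1660/(1 + 1.083) = 796.8 mm.
d_CH₃NH₂ = 1660 − 796.8 = 863 mm.

863 mm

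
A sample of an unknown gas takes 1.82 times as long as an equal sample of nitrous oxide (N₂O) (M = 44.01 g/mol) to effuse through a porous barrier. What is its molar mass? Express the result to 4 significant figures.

Since effusion rate ∝ 1/√M, t_X/t_N₂O = √(M_X/M_N₂O).
1.82 = √(M_X/44.01)
M_X = 44.01 × 1.82² = 44.01 × 3.312 = 145.8 g/mol

145.8 g/mol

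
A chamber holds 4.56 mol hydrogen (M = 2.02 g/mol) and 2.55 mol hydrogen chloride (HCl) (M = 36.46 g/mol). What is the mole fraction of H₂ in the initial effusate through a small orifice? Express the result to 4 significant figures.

Effusion rate of each component ∝ n_i/√M_i (partial pressure × 1/√M).
So x_H₂ in the escaping gas = (n_H₂/√M_H₂) / Σ(n_i/√M_i)
= (4.56/√2.02) / (4.56/√2.02 + 2.55/√36.46) = 3.208/(3.208 + 0.4223) = 0.8837.

0.8837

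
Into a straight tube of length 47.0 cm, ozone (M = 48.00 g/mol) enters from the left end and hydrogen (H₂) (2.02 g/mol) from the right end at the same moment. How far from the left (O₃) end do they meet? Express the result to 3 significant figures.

In equal time, each gas travels a distance ∝ its rate ∝ 1/√M, so d_O₃/d_H₂ = √(M_H₂/M_O₃) = √(2.02/48.00) = 0.2051.
With d_O₃ + d_H₂ = 47.0 cm, d_H₂ = 47.0/(1 + 0.2051) = 39.00 cm.
d_O₃ = 47.0 − 39.00 = 8.00 cm.

8.00 cm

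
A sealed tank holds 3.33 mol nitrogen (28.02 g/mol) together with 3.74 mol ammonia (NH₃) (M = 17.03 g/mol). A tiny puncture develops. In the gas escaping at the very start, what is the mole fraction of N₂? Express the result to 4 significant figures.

0.4097

Rate_i ∝ x_i/√M_i (Graham's law weighted by mole fraction), so the effusate composition follows n_i/√M_i.
So x_N₂ in the escaping gas = (n_N₂/√M_N₂) / Σ(n_i/√M_i)
= (3.33/√28.02) / (3.33/√28.02 + 3.74/√17.03) = 0.6291/(0.6291 + 0.9063) = 0.4097.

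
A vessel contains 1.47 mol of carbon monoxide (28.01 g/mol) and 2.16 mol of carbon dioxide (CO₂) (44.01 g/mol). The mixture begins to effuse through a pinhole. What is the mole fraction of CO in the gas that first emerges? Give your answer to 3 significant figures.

Each component's effusion rate ∝ (its partial pressure)·(1/√M) ∝ n_i/√M_i.
Mole fraction of CO in the effusate = (n_CO/√M_CO) / (n_CO/√M_CO + n_CO₂/√M_CO₂)
= (1.47/√28.01) / (1.47/√28.01 + 2.16/√44.01) = 0.2778/(0.2778 + 0.3256) = 0.460.

0.460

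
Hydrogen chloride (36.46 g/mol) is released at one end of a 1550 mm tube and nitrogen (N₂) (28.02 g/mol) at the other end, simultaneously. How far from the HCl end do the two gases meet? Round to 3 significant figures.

In equal time, each gas travels a distance ∝ its rate ∝ 1/√M, so d_HCl/d_N₂ = √(M_N₂/M_HCl) = √(28.02/36.46) = 0.8766.
With d_HCl + d_N₂ = 1550 mm, d_N₂ = 1550/(1 + 0.8766) = 825.9 mm.
d_HCl = 1550 − 825.9 = 724 mm.

724 mm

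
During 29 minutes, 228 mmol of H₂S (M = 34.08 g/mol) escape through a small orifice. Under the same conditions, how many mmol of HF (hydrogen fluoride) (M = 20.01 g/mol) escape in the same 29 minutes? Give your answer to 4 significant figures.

Graham's law gives rate_HF/rate_H₂S = √(M_H₂S/M_HF) = √(34.08/20.01) = √1.703 = 1.305.
So the amount for HF is 228 × 1.305 = 297.6 mmol.

297.6 mmol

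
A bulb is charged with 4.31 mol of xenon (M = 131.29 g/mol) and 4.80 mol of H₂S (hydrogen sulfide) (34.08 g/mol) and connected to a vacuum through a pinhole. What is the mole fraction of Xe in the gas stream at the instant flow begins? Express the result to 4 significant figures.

Effusion rate of each component ∝ n_i/√M_i (partial pressure × 1/√M).
So x_Xe in the escaping gas = (n_Xe/√M_Xe) / Σ(n_i/√M_i)
= (4.31/√131.29) / (4.31/√131.29 + 4.80/√34.08) = 0.3762/(0.3762 + 0.8222) = 0.3139.

0.3139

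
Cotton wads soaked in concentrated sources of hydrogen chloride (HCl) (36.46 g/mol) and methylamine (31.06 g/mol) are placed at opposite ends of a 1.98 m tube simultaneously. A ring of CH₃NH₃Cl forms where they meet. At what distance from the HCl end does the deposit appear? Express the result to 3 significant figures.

0.950 m

Graham's law gives d_HCl/d_CH₃NH₂ = rate_HCl/rate_CH₃NH₂ = √(M_CH₃NH₂/M_HCl) = √(31.06/36.46) = 0.9230.
With d_HCl + d_CH₃NH₂ = 1.98 m, d_CH₃NH₂ = 1.98/(1 + 0.9230) = 1.030 m.
d_HCl = 1.98 − 1.030 = 0.950 m.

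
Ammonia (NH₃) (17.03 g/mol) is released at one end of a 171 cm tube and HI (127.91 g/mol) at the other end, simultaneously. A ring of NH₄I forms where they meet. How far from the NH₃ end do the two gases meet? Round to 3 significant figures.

125 cm

Graham's law gives d_NH₃/d_HI = rate_NH₃/rate_HI = √(M_HI/M_NH₃) = √(127.91/17.03) = 2.741.
With d_NH₃ + d_HI = 171 cm, d_HI = 171/(1 + 2.741) = 45.71 cm.
d_NH₃ = 171 − 45.71 = 125 cm.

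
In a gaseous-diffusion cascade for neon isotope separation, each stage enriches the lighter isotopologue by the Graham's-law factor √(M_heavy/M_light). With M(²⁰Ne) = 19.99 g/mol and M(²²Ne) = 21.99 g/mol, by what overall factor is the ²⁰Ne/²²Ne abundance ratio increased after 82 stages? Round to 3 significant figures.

The single-stage factor is √(M_heavy/M_light), so 82 stages give [√(21.99/19.99)]^82 = (21.99/19.99)^(82/2).
= 1.10005^41 = 49.9.

49.9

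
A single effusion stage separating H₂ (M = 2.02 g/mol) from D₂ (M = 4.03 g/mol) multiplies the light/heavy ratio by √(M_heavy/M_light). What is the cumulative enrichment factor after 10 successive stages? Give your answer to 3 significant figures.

31.6

After 10 stages the ratio has grown by (√(4.03/2.02))^10 = (4.03/2.02)^(10/2).
= 1.99505^5 = 31.6.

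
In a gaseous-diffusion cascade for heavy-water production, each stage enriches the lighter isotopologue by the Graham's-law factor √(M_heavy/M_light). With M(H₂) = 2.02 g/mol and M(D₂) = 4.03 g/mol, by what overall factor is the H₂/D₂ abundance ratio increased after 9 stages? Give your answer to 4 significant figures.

22.38

After 9 stages the ratio has grown by (√(4.03/2.02))^9 = (4.03/2.02)^(9/2).
= 1.99505^(9/2) = 22.38.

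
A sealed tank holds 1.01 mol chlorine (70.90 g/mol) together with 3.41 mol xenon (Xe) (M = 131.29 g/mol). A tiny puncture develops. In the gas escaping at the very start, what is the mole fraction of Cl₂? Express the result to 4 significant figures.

0.2873

Each component's effusion rate ∝ (its partial pressure)·(1/√M) ∝ n_i/√M_i.
So x_Cl₂ in the escaping gas = (n_Cl₂/√M_Cl₂) / Σ(n_i/√M_i)
= (1.01/√70.90) / (1.01/√70.90 + 3.41/√131.29) = 0.1199/(0.1199 + 0.2976) = 0.2873.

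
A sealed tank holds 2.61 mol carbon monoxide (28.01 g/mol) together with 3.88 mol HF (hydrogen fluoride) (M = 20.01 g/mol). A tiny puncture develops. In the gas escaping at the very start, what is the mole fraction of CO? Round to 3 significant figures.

0.362

Rate_i ∝ x_i/√M_i (Graham's law weighted by mole fraction), so the effusate composition follows n_i/√M_i.
So x_CO in the escaping gas = (n_CO/√M_CO) / Σ(n_i/√M_i)
= (2.61/√28.01) / (2.61/√28.01 + 3.88/√20.01) = 0.4932/(0.4932 + 0.8674) = 0.362.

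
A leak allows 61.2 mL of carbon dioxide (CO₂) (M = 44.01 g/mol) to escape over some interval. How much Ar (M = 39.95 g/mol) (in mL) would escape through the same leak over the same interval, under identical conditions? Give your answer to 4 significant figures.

From Graham's law, rate_Ar/rate_CO₂ = √(M_CO₂/M_Ar) = √(44.01/39.95) = √1.102 = 1.050.
So the volume for Ar is 61.2 × 1.050 = 64.23 mL.

64.23 mL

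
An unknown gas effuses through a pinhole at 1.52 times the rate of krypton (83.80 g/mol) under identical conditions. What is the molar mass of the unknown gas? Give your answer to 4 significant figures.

36.27 g/mol

Graham's law gives rate_X/rate_Kr = √(M_Kr/M_X).
1.52 = √(83.80/M_X)
M_X = 83.80 / 1.52² = 83.80 / 2.310 = 36.27 g/mol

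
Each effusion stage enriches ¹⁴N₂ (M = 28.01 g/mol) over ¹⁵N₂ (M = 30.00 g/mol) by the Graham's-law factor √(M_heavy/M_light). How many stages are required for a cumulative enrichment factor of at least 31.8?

101

Single-stage factor α = √(30.00/28.01), so ln α = ½ ln(1.07105) = 0.03432.
Need α^N ≥ 31.8 ⇒ N ≥ ln(31.8) / ln α = 3.459 / 0.03432 = 100.81.
Minimum whole number of stages: N = 101.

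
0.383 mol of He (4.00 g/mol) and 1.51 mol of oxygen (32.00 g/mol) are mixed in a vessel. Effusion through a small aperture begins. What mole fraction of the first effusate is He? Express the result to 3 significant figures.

0.418

Rate_i ∝ x_i/√M_i (Graham's law weighted by mole fraction), so the effusate composition follows n_i/√M_i.
So x_He in the escaping gas = (n_He/√M_He) / Σ(n_i/√M_i)
= (0.383/√4.00) / (0.383/√4.00 + 1.51/√32.00) = 0.1915/(0.1915 + 0.2669) = 0.418.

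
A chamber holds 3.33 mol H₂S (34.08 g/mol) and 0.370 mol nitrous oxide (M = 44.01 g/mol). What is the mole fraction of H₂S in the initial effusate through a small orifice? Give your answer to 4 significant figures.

0.9109

Each component's effusion rate ∝ (its partial pressure)·(1/√M) ∝ n_i/√M_i.
So x_H₂S in the escaping gas = (n_H₂S/√M_H₂S) / Σ(n_i/√M_i)
= (3.33/√34.08) / (3.33/√34.08 + 0.370/√44.01) = 0.5704/(0.5704 + 0.05577) = 0.9109.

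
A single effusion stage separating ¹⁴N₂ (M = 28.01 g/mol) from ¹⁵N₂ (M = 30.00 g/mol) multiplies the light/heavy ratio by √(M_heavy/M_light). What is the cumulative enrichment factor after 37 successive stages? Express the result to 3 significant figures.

3.56

After 37 stages the ratio has grown by (√(30.00/28.01))^37 = (30.00/28.01)^(37/2).
= 1.07105^(37/2) = 3.56.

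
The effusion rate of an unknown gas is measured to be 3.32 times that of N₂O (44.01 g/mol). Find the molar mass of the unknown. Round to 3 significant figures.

By Graham's law, rate_X/rate_N₂O = √(M_N₂O/M_X).
3.32 = √(44.01/M_X)
M_X = 44.01 / 3.32² = 44.01 / 11.02 = 3.99 g/mol

3.99 g/mol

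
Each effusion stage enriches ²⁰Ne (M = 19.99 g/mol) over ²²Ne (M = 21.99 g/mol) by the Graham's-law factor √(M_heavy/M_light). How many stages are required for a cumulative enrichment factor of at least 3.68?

28

Single-stage factor α = √(21.99/19.99), so ln α = ½ ln(1.10005) = 0.04768.
Need α^N ≥ 3.68 ⇒ N ≥ ln(3.68) / ln α = 1.303 / 0.04768 = 27.33.
Rounding up, N = 28 stages.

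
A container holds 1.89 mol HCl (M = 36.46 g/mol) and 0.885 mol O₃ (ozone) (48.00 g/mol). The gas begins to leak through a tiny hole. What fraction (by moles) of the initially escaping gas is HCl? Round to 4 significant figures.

The effusion rate of species i is ∝ p_i/√M_i ∝ n_i/√M_i.
Mole fraction of HCl in the effusate = (n_HCl/√M_HCl) / (n_HCl/√M_HCl + n_O₃/√M_O₃)
= (1.89/√36.46) / (1.89/√36.46 + 0.885/√48.00) = 0.3130/(0.3130 + 0.1277) = 0.7102.

0.7102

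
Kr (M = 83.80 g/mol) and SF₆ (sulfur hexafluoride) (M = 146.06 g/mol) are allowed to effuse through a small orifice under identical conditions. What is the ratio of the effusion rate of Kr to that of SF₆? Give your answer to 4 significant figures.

From Graham's law, rate_Kr/rate_SF₆ = √(M_SF₆/M_Kr) = √(146.06/83.80) = √1.743 = 1.320.

1.320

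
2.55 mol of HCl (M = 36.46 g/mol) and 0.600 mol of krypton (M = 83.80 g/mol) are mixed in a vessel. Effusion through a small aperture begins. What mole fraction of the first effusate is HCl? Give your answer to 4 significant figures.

0.8656

Effusion rate of each component ∝ n_i/√M_i (partial pressure × 1/√M).
x_HCl(eff) = (n_HCl/√M_HCl) / (n_HCl/√M_HCl + n_Kr/√M_Kr)
= (2.55/√36.46) / (2.55/√36.46 + 0.600/√83.80) = 0.4223/(0.4223 + 0.06554) = 0.8656.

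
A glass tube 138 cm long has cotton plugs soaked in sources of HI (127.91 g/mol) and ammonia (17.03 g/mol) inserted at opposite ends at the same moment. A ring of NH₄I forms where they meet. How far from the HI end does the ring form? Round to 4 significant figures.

Distances travelled in equal time are proportional to diffusion rates, so d_HI/d_NH₃ = √(M_NH₃/M_HI) = √(17.03/127.91) = 0.3649.
With d_HI + d_NH₃ = 138 cm, d_NH₃ = 138/(1 + 0.3649) = 101.1 cm.
d_HI = 138 − 101.1 = 36.89 cm.

36.89 cm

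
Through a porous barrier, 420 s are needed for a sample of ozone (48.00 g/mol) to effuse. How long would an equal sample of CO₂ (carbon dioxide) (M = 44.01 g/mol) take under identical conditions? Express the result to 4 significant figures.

From Graham's law, t_CO₂/t_O₃ = √(M_CO₂/M_O₃) = √(44.01/48.00) = √0.9169 = 0.9575.
So the time for CO₂ is 420 × 0.9575 = 402.2 s.

402.2 s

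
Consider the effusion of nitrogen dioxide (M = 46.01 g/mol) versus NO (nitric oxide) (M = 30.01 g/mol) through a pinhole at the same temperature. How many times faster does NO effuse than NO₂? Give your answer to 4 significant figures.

1.238

Since effusion rate ∝ 1/√M, rate_NO/rate_NO₂ = √(M_NO₂/M_NO) = √(46.01/30.01) = √1.533 = 1.238.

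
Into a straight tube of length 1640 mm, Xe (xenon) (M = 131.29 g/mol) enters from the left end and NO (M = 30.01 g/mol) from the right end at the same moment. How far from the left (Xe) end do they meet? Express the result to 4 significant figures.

530.5 mm

The fronts meet when d_Xe + d_NO = L with d_Xe/d_NO = √(M_NO/M_Xe) (Graham's law). Here √(M_NO/M_Xe) = √(30.01/131.29) = 0.4781.
With d_Xe + d_NO = 1640 mm, d_NO = 1640/(1 + 0.4781) = 1110 mm.
d_Xe = 1640 − 1110 = 530.5 mm.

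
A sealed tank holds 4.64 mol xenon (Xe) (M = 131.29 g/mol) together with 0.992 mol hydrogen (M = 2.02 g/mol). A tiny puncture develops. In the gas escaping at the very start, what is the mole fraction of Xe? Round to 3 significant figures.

Effusion rate of each component ∝ n_i/√M_i (partial pressure × 1/√M).
Mole fraction of Xe in the effusate = (n_Xe/√M_Xe) / (n_Xe/√M_Xe + n_H₂/√M_H₂)
= (4.64/√131.29) / (4.64/√131.29 + 0.992/√2.02) = 0.4050/(0.4050 + 0.6980) = 0.367.

0.367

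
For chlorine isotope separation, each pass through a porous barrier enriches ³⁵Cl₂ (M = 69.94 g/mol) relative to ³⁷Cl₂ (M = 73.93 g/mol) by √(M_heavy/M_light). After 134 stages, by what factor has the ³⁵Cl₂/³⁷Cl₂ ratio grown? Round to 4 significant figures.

41.15

After 134 stages the ratio has grown by (√(73.93/69.94))^134 = (73.93/69.94)^(134/2).
= 1.05705^67 = 41.15.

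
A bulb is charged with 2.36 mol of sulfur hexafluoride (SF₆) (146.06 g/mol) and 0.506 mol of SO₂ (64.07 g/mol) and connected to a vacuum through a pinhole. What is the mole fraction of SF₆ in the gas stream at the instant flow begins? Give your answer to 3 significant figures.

Each component's effusion rate ∝ (its partial pressure)·(1/√M) ∝ n_i/√M_i.
Mole fraction of SF₆ in the effusate = (n_SF₆/√M_SF₆) / (n_SF₆/√M_SF₆ + n_SO₂/√M_SO₂)
= (2.36/√146.06) / (2.36/√146.06 + 0.506/√64.07) = 0.1953/(0.1953 + 0.06322) = 0.755.

0.755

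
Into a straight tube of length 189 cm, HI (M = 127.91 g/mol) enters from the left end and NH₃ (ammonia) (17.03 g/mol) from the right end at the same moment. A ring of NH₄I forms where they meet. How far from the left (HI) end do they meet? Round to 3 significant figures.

The fronts meet when d_HI + d_NH₃ = L with d_HI/d_NH₃ = √(M_NH₃/M_HI) (Graham's law). Here √(M_NH₃/M_HI) = √(17.03/127.91) = 0.3649.
With d_HI + d_NH₃ = 189 cm, d_NH₃ = 189/(1 + 0.3649) = 138.5 cm.
d_HI = 189 − 138.5 = 50.5 cm.

50.5 cm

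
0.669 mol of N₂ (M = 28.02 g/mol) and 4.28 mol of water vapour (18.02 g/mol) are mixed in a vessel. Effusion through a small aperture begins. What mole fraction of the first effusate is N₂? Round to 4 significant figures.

Rate_i ∝ x_i/√M_i (Graham's law weighted by mole fraction), so the effusate composition follows n_i/√M_i.
So x_N₂ in the escaping gas = (n_N₂/√M_N₂) / Σ(n_i/√M_i)
= (0.669/√28.02) / (0.669/√28.02 + 4.28/√18.02) = 0.1264/(0.1264 + 1.008) = 0.1114.

0.1114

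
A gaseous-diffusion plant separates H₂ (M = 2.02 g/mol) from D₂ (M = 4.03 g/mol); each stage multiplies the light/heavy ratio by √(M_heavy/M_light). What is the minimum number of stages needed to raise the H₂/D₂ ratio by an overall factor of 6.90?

With α = √(4.03/2.02) per stage, ln α = ½ ln(1.99505) = 0.3453.
Need α^N ≥ 6.90 ⇒ N ≥ ln(6.90) / ln α = 1.932 / 0.3453 = 5.59.
So at least 6 stages are needed.

6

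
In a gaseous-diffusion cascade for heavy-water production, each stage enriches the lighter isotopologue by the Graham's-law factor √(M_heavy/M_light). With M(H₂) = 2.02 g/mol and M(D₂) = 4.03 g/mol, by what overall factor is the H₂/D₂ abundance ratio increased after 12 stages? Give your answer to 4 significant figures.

After 12 stages the ratio has grown by (√(4.03/2.02))^12 = (4.03/2.02)^(12/2).
= 1.99505^6 = 63.06.

63.06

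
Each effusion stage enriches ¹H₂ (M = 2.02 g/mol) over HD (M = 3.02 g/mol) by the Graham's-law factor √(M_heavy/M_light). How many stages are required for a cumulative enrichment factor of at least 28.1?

17

Single-stage factor α = √(3.02/2.02), so ln α = ½ ln(1.49505) = 0.2011.
Need α^N ≥ 28.1 ⇒ N ≥ ln(28.1) / ln α = 3.336 / 0.2011 = 16.59.
Rounding up, N = 17 stages.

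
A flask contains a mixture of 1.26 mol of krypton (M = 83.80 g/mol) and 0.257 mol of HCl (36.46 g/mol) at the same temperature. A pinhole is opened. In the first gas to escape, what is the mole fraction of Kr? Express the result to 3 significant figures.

The effusion rate of species i is ∝ p_i/√M_i ∝ n_i/√M_i.
Mole fraction of Kr in the effusate = (n_Kr/√M_Kr) / (n_Kr/√M_Kr + n_HCl/√M_HCl)
= (1.26/√83.80) / (1.26/√83.80 + 0.257/√36.46) = 0.1376/(0.1376 + 0.04256) = 0.764.

0.764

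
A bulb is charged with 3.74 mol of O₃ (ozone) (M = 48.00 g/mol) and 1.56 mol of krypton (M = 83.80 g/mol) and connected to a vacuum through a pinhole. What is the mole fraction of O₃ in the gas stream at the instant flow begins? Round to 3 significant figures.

The effusion rate of species i is ∝ p_i/√M_i ∝ n_i/√M_i.
So x_O₃ in the escaping gas = (n_O₃/√M_O₃) / Σ(n_i/√M_i)
= (3.74/√48.00) / (3.74/√48.00 + 1.56/√83.80) = 0.5398/(0.5398 + 0.1704) = 0.760.

0.760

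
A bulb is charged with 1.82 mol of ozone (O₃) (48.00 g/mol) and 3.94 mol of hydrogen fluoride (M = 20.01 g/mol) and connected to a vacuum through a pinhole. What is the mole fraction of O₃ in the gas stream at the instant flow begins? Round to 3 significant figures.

0.230

The effusion rate of species i is ∝ p_i/√M_i ∝ n_i/√M_i.
So x_O₃ in the escaping gas = (n_O₃/√M_O₃) / Σ(n_i/√M_i)
= (1.82/√48.00) / (1.82/√48.00 + 3.94/√20.01) = 0.2627/(0.2627 + 0.8808) = 0.230.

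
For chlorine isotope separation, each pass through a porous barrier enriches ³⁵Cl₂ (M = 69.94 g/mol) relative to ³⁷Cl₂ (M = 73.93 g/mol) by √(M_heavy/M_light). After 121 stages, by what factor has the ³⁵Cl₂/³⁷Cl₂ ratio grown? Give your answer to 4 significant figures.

28.69

The single-stage factor is √(M_heavy/M_light), so 121 stages give [√(73.93/69.94)]^121 = (73.93/69.94)^(121/2).
= 1.05705^(121/2) = 28.69.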